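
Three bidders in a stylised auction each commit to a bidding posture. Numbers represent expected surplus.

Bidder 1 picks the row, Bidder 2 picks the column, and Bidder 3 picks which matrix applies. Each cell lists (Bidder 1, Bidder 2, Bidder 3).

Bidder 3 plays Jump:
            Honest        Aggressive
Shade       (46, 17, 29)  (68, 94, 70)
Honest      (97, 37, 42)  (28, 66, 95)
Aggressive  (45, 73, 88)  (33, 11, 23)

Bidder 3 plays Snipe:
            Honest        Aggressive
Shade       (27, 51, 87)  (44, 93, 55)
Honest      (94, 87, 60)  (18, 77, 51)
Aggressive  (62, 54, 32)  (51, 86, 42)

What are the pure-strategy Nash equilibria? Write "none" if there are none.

Bidder 1 against (Honest, Jump): payoffs 46, 97, 45 → best response Honest.
Bidder 1 against (Honest, Snipe): payoffs 27, 94, 62 → best response Honest.
Bidder 1 against (Aggressive, Jump): payoffs 68, 28, 33 → best response Shade.
Bidder 1 against (Aggressive, Snipe): payoffs 44, 18, 51 → best response Aggressive.
Bidder 2 against (Shade, Jump): payoffs 17, 94 → best response Aggressive.
Bidder 2 against (Shade, Snipe): payoffs 51, 93 → best response Aggressive.
Bidder 2 against (Honest, Jump): payoffs 37, 66 → best response Aggressive.
Bidder 2 against (Honest, Snipe): payoffs 87, 77 → best response Honest.
Bidder 2 against (Aggressive, Jump): payoffs 73, 11 → best response Honest.
Bidder 2 against (Aggressive, Snipe): payoffs 54, 86 → best response Aggressive.
Bidder 3 against (Shade, Honest): payoffs 29, 87 → best response Snipe.
Bidder 3 against (Shade, Aggressive): payoffs 70, 55 → best response Jump.
Bidder 3 against (Honest, Honest): payoffs 42, 60 → best response Snipe.
Bidder 3 against (Honest, Aggressive): payoffs 95, 51 → best response Jump.
Bidder 3 against (Aggressive, Honest): payoffs 88, 32 → best response Jump.
Bidder 3 against (Aggressive, Aggressive): payoffs 23, 42 → best response Snipe.
Mutual best responses: (Shade, Aggressive, Jump); (Honest, Honest, Snipe); (Aggressive, Aggressive, Snipe).

Pure-strategy Nash equilibria: (Shade, Aggressive, Jump), (Honest, Honest, Snipe), (Aggressive, Aggressive, Snipe)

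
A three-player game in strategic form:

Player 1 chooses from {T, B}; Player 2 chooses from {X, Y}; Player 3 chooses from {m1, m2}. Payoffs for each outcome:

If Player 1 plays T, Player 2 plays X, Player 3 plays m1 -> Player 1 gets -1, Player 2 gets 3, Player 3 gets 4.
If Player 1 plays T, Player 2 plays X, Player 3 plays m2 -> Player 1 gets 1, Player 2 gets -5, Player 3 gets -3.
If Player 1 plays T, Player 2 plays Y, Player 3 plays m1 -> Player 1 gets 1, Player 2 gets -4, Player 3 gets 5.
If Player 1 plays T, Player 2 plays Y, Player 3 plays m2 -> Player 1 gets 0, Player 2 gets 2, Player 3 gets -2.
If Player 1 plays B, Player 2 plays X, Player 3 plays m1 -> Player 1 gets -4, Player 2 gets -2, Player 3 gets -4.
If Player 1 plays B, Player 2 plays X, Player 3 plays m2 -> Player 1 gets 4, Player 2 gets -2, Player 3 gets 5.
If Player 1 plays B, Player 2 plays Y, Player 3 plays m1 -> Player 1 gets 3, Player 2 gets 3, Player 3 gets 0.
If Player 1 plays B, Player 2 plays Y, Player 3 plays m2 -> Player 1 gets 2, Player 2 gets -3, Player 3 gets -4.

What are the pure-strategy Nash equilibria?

Pure-strategy Nash equilibria: (T, X, m1), (B, X, m2), (B, Y, m1)

For each player, find the best response to each opponent profile; mutual best responses are the pure NE.
Player 1 against (X, m1): payoffs -1, -4 → best response T.
Player 1 against (X, m2): payoffs 1, 4 → best response B.
Player 1 against (Y, m1): payoffs 1, 3 → best response B.
Player 1 against (Y, m2): payoffs 0, 2 → best response B.
Player 2 against (T, m1): payoffs 3, -4 → best response X.
Player 2 against (T, m2): payoffs -5, 2 → best response Y.
Player 2 against (B, m1): payoffs -2, 3 → best response Y.
Player 2 against (B, m2): payoffs -2, -3 → best response X.
Player 3 against (T, X): payoffs 4, -3 → best response m1.
Player 3 against (T, Y): payoffs 5, -2 → best response m1.
Player 3 against (B, X): payoffs -4, 5 → best response m2.
Player 3 against (B, Y): payoffs 0, -4 → best response m1.
Mutual best responses: (T, X, m1); (B, X, m2); (B, Y, m1).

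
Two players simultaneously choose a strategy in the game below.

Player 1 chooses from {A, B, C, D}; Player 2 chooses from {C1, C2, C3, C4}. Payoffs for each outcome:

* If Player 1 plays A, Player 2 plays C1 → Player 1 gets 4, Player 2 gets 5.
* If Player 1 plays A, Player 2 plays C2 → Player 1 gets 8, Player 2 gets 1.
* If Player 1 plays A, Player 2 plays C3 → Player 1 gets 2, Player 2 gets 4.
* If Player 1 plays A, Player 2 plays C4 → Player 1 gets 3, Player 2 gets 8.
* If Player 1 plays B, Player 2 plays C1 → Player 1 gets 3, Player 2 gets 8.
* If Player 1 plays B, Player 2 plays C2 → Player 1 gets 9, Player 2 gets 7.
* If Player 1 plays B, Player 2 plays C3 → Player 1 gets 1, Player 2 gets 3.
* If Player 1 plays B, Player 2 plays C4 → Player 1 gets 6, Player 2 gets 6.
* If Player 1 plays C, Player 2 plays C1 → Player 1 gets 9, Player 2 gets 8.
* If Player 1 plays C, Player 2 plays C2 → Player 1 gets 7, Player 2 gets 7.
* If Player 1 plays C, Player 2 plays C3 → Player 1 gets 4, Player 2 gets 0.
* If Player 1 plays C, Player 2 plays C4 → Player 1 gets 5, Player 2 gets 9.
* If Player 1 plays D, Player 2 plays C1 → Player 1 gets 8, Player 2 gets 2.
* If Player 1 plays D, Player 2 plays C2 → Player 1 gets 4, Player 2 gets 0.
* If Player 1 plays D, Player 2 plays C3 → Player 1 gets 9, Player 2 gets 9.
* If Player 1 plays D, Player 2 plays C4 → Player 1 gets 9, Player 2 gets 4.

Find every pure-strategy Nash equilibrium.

Pure NE: (D, C3)

Player 1 against C1: payoffs 4, 3, 9, 8 → best response C.
Player 1 against C2: payoffs 8, 9, 7, 4 → best response B.
Player 1 against C3: payoffs 2, 1, 4, 9 → best response D.
Player 1 against C4: payoffs 3, 6, 5, 9 → best response D.
Player 2 against A: payoffs 5, 1, 4, 8 → best response C4.
Player 2 against B: payoffs 8, 7, 3, 6 → best response C1.
Player 2 against C: payoffs 8, 7, 0, 9 → best response C4.
Player 2 against D: payoffs 2, 0, 9, 4 → best response C3.
Mutual best responses: (D, C3).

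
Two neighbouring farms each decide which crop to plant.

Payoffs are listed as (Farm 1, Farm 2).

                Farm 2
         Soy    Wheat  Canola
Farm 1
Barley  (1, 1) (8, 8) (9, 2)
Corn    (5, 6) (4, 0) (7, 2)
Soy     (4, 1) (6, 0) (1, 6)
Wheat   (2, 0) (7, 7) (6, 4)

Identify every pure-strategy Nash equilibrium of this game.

Mark each player's best response to every combination of opponents' strategies; a profile where every player is best-responding is a pure Nash equilibrium.
Farm 1 against Soy: payoffs 1, 5, 4, 2 → best response Corn.
Farm 1 against Wheat: payoffs 8, 4, 6, 7 → best response Barley.
Farm 1 against Canola: payoffs 9, 7, 1, 6 → best response Barley.
Farm 2 against Barley: payoffs 1, 8, 2 → best response Wheat.
Farm 2 against Corn: payoffs 6, 0, 2 → best response Soy.
Farm 2 against Soy: payoffs 1, 0, 6 → best response Canola.
Farm 2 against Wheat: payoffs 0, 7, 4 → best response Wheat.
Mutual best responses: (Barley, Wheat); (Corn, Soy).

The pure Nash equilibria are (Barley, Wheat), (Corn, Soy).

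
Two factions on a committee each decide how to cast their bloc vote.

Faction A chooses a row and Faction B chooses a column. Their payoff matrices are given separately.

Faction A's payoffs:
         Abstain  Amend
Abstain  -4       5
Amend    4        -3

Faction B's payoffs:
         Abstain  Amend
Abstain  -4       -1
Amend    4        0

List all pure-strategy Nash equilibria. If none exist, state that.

Faction A against Abstain: payoffs -4, 4 → best response Amend.
Faction A against Amend: payoffs 5, -3 → best response Abstain.
Faction B against Abstain: payoffs -4, -1 → best response Amend.
Faction B against Amend: payoffs 4, 0 → best response Abstain.
Mutual best responses: (Abstain, Amend); (Amend, Abstain).

The pure Nash equilibria are (Abstain, Amend) and (Amend, Abstain).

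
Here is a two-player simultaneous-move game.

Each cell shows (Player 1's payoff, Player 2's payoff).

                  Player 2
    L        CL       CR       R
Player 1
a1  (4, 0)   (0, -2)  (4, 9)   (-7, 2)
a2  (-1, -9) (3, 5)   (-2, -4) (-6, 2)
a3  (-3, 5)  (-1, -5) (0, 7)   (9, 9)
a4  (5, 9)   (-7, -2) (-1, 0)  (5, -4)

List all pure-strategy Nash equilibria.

Check each profile: it is a Nash equilibrium iff no player can strictly gain by switching unilaterally.
(a1, L): Player 1 can switch to a4 (4 → 5). Not NE.
(a1, CL): Player 1 can switch to a2 (0 → 3). Not NE.
(a1, CR): Player 1 gets 4, best alternative 0; Player 2 gets 9, best alternative 2. No profitable deviation — NE.
(a1, R): Player 1 can switch to a2 (-7 → -6). Not NE.
(a2, L): Player 1 can switch to a1 (-1 → 4). Not NE.
(a2, CL): Player 1 gets 3, best alternative 0; Player 2 gets 5, best alternative 2. No profitable deviation — NE.
(a2, CR): Player 1 can switch to a1 (-2 → 4). Not NE.
(a2, R): Player 1 can switch to a3 (-6 → 9). Not NE.
(a3, L): Player 1 can switch to a1 (-3 → 4). Not NE.
(a3, CL): Player 1 can switch to a1 (-1 → 0). Not NE.
(a3, CR): Player 1 can switch to a1 (0 → 4). Not NE.
(a3, R): Player 1 gets 9, best alternative 5; Player 2 gets 9, best alternative 7. No profitable deviation — NE.
(a4, L): Player 1 gets 5, best alternative 4; Player 2 gets 9, best alternative 0. No profitable deviation — NE.
(a4, CL): Player 1 can switch to a1 (-7 → 0). Not NE.
(a4, CR): Player 1 can switch to a1 (-1 → 4). Not NE.
(a4, R): Player 1 can switch to a3 (5 → 9). Not NE.

The pure Nash equilibria are (a1, CR); (a2, CL); (a3, R); (a4, L).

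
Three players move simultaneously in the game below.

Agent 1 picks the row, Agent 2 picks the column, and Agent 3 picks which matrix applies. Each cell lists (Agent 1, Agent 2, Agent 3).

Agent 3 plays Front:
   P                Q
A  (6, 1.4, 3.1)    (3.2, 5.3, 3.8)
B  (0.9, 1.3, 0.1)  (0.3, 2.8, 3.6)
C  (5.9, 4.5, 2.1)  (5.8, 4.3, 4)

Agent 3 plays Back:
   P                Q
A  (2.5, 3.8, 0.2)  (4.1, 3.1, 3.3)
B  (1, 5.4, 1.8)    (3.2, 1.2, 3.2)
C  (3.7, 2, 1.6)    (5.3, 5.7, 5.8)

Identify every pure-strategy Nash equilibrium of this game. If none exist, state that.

The unique pure-strategy Nash equilibrium is (C, Q, Back).

Agent 1 against (P, Front): payoffs 6, 0.9, 5.9 → best response A.
Agent 1 against (P, Back): payoffs 2.5, 1, 3.7 → best response C.
Agent 1 against (Q, Front): payoffs 3.2, 0.3, 5.8 → best response C.
Agent 1 against (Q, Back): payoffs 4.1, 3.2, 5.3 → best response C.
Agent 2 against (A, Front): payoffs 1.4, 5.3 → best response Q.
Agent 2 against (A, Back): payoffs 3.8, 3.1 → best response P.
Agent 2 against (B, Front): payoffs 1.3, 2.8 → best response Q.
Agent 2 against (B, Back): payoffs 5.4, 1.2 → best response P.
Agent 2 against (C, Front): payoffs 4.5, 4.3 → best response P.
Agent 2 against (C, Back): payoffs 2, 5.7 → best response Q.
Agent 3 against (A, P): payoffs 3.1, 0.2 → best response Front.
Agent 3 against (A, Q): payoffs 3.8, 3.3 → best response Front.
Agent 3 against (B, P): payoffs 0.1, 1.8 → best response Back.
Agent 3 against (B, Q): payoffs 3.6, 3.2 → best response Front.
Agent 3 against (C, P): payoffs 2.1, 1.6 → best response Front.
Agent 3 against (C, Q): payoffs 4, 5.8 → best response Back.
Mutual best responses: (C, Q, Back).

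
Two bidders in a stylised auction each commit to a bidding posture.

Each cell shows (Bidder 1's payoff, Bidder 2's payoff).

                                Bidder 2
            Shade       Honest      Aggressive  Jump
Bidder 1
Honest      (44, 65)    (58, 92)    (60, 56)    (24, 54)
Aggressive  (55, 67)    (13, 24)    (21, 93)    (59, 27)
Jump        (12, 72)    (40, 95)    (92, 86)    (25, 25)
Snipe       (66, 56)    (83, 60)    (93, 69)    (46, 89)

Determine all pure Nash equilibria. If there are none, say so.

Bidder 1 against Shade: payoffs 44, 55, 12, 66 → best response Snipe.
Bidder 1 against Honest: payoffs 58, 13, 40, 83 → best response Snipe.
Bidder 1 against Aggressive: payoffs 60, 21, 92, 93 → best response Snipe.
Bidder 1 against Jump: payoffs 24, 59, 25, 46 → best response Aggressive.
Bidder 2 against Honest: payoffs 65, 92, 56, 54 → best response Honest.
Bidder 2 against Aggressive: payoffs 67, 24, 93, 27 → best response Aggressive.
Bidder 2 against Jump: payoffs 72, 95, 86, 25 → best response Honest.
Bidder 2 against Snipe: payoffs 56, 60, 69, 89 → best response Jump.
No profile is a mutual best response for all players.

No pure-strategy Nash equilibrium.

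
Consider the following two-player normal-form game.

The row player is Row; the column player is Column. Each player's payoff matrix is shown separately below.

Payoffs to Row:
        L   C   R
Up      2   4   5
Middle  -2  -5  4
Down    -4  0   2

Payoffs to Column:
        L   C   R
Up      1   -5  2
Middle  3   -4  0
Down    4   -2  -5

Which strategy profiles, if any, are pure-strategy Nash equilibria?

The unique pure-strategy Nash equilibrium is (Up, R).

Row against L: payoffs 2, -2, -4 → best response Up.
Row against C: payoffs 4, -5, 0 → best response Up.
Row against R: payoffs 5, 4, 2 → best response Up.
Column against Up: payoffs 1, -5, 2 → best response R.
Column against Middle: payoffs 3, -4, 0 → best response L.
Column against Down: payoffs 4, -2, -5 → best response L.
Mutual best responses: (Up, R).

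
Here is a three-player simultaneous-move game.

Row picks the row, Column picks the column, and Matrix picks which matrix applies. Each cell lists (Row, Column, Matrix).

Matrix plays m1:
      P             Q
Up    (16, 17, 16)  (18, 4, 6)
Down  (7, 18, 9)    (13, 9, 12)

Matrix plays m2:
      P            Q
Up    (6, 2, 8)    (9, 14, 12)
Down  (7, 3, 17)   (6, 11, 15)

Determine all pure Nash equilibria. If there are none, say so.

Row against (P, m1): payoffs 16, 7 → best response Up.
Row against (P, m2): payoffs 6, 7 → best response Down.
Row against (Q, m1): payoffs 18, 13 → best response Up.
Row against (Q, m2): payoffs 9, 6 → best response Up.
Column against (Up, m1): payoffs 17, 4 → best response P.
Column against (Up, m2): payoffs 2, 14 → best response Q.
Column against (Down, m1): payoffs 18, 9 → best response P.
Column against (Down, m2): payoffs 3, 11 → best response Q.
Matrix against (Up, P): payoffs 16, 8 → best response m1.
Matrix against (Up, Q): payoffs 6, 12 → best response m2.
Matrix against (Down, P): payoffs 9, 17 → best response m2.
Matrix against (Down, Q): payoffs 12, 15 → best response m2.
Mutual best responses: (Up, P, m1); (Up, Q, m2).

The pure Nash equilibria are (Up, P, m1); (Up, Q, m2).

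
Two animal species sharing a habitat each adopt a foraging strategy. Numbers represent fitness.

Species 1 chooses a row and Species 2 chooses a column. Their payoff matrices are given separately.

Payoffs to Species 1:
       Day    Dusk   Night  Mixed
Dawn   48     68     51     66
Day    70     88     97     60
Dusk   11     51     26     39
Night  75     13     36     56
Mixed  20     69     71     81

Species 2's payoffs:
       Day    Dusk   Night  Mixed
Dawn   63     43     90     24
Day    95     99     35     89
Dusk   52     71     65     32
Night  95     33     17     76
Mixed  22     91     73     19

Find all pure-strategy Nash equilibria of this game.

Pure-strategy Nash equilibria: (Day, Dusk), (Night, Day)

Check each profile: it is a Nash equilibrium iff no player can strictly gain by switching unilaterally.
(Dawn, Day): Species 1 can switch to Day (48 → 70). Not NE.
(Dawn, Dusk): Species 1 can switch to Day (68 → 88). Not NE.
(Dawn, Night): Species 1 can switch to Day (51 → 97). Not NE.
(Dawn, Mixed): Species 1 can switch to Mixed (66 → 81). Not NE.
(Day, Day): Species 1 can switch to Night (70 → 75). Not NE.
(Day, Dusk): Species 1 gets 88, best alternative 69; Species 2 gets 99, best alternative 95. No profitable deviation — NE.
(Day, Night): Species 2 can switch to Day (35 → 95). Not NE.
(Day, Mixed): Species 1 can switch to Dawn (60 → 66). Not NE.
(Dusk, Day): Species 1 can switch to Dawn (11 → 48). Not NE.
(Dusk, Dusk): Species 1 can switch to Dawn (51 → 68). Not NE.
(Dusk, Night): Species 1 can switch to Dawn (26 → 51). Not NE.
(Dusk, Mixed): Species 1 can switch to Dawn (39 → 66). Not NE.
(Night, Day): Species 1 gets 75, best alternative 70; Species 2 gets 95, best alternative 76. No profitable deviation — NE.
(Night, Dusk): Species 1 can switch to Dawn (13 → 68). Not NE.
(The remaining 6 profiles each have a profitable deviation by the same check.)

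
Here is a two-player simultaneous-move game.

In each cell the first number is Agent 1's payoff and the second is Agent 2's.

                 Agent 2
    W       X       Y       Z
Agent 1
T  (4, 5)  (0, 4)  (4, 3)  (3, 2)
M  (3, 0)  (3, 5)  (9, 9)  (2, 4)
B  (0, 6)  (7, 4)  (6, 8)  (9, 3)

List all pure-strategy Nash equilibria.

The pure Nash equilibria are (T, W), (M, Y).

Agent 1 against W: payoffs 4, 3, 0 → best response T.
Agent 1 against X: payoffs 0, 3, 7 → best response B.
Agent 1 against Y: payoffs 4, 9, 6 → best response M.
Agent 1 against Z: payoffs 3, 2, 9 → best response B.
Agent 2 against T: payoffs 5, 4, 3, 2 → best response W.
Agent 2 against M: payoffs 0, 5, 9, 4 → best response Y.
Agent 2 against B: payoffs 6, 4, 8, 3 → best response Y.
Mutual best responses: (T, W); (M, Y).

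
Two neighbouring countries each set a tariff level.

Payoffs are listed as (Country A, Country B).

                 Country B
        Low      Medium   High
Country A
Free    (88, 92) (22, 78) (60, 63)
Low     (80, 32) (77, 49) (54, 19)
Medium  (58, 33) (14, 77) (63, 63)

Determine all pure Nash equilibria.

(Free, Low) and (Low, Medium)

For each player, find the best response to each opponent profile; mutual best responses are the pure NE.
Country A against Low: payoffs 88, 80, 58 → best response Free.
Country A against Medium: payoffs 22, 77, 14 → best response Low.
Country A against High: payoffs 60, 54, 63 → best response Medium.
Country B against Free: payoffs 92, 78, 63 → best response Low.
Country B against Low: payoffs 32, 49, 19 → best response Medium.
Country B against Medium: payoffs 33, 77, 63 → best response Medium.
Mutual best responses: (Free, Low); (Low, Medium).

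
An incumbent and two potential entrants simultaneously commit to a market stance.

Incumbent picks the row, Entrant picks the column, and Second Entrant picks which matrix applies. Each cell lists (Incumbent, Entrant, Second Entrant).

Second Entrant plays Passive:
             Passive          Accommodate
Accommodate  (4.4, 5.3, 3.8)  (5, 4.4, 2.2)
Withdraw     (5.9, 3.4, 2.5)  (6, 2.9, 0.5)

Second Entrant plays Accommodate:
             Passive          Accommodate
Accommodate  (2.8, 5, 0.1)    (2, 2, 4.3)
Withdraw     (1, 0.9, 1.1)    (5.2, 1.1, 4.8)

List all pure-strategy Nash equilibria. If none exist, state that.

Mark each player's best response to every combination of opponents' strategies; a profile where every player is best-responding is a pure Nash equilibrium.
Incumbent against (Passive, Passive): payoffs 4.4, 5.9 → best response Withdraw.
Incumbent against (Passive, Accommodate): payoffs 2.8, 1 → best response Accommodate.
Incumbent against (Accommodate, Passive): payoffs 5, 6 → best response Withdraw.
Incumbent against (Accommodate, Accommodate): payoffs 2, 5.2 → best response Withdraw.
Entrant against (Accommodate, Passive): payoffs 5.3, 4.4 → best response Passive.
Entrant against (Accommodate, Accommodate): payoffs 5, 2 → best response Passive.
Entrant against (Withdraw, Passive): payoffs 3.4, 2.9 → best response Passive.
Entrant against (Withdraw, Accommodate): payoffs 0.9, 1.1 → best response Accommodate.
Second Entrant against (Accommodate, Passive): payoffs 3.8, 0.1 → best response Passive.
Second Entrant against (Accommodate, Accommodate): payoffs 2.2, 4.3 → best response Accommodate.
Second Entrant against (Withdraw, Passive): payoffs 2.5, 1.1 → best response Passive.
Second Entrant against (Withdraw, Accommodate): payoffs 0.5, 4.8 → best response Accommodate.
Mutual best responses: (Withdraw, Passive, Passive); (Withdraw, Accommodate, Accommodate).

Pure-strategy Nash equilibria: (Withdraw, Passive, Passive), (Withdraw, Accommodate, Accommodate)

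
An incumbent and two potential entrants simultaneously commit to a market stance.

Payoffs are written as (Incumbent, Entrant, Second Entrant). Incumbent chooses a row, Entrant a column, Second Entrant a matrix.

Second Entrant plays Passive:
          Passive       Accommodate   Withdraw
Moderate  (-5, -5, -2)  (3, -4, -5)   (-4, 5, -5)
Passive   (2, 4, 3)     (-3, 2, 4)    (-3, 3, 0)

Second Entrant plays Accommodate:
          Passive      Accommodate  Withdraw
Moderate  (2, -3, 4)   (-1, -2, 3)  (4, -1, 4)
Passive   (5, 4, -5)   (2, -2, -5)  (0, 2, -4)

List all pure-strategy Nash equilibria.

The pure Nash equilibria are (Moderate, Withdraw, Accommodate) and (Passive, Passive, Passive).

Incumbent against (Passive, Passive): payoffs -5, 2 → best response Passive.
Incumbent against (Passive, Accommodate): payoffs 2, 5 → best response Passive.
Incumbent against (Accommodate, Passive): payoffs 3, -3 → best response Moderate.
Incumbent against (Accommodate, Accommodate): payoffs -1, 2 → best response Passive.
Incumbent against (Withdraw, Passive): payoffs -4, -3 → best response Passive.
Incumbent against (Withdraw, Accommodate): payoffs 4, 0 → best response Moderate.
Entrant against (Moderate, Passive): payoffs -5, -4, 5 → best response Withdraw.
Entrant against (Moderate, Accommodate): payoffs -3, -2, -1 → best response Withdraw.
Entrant against (Passive, Passive): payoffs 4, 2, 3 → best response Passive.
Entrant against (Passive, Accommodate): payoffs 4, -2, 2 → best response Passive.
Second Entrant against (Moderate, Passive): payoffs -2, 4 → best response Accommodate.
Second Entrant against (Moderate, Accommodate): payoffs -5, 3 → best response Accommodate.
Second Entrant against (Moderate, Withdraw): payoffs -5, 4 → best response Accommodate.
Second Entrant against (Passive, Passive): payoffs 3, -5 → best response Passive.
Second Entrant against (Passive, Accommodate): payoffs 4, -5 → best response Passive.
Second Entrant against (Passive, Withdraw): payoffs 0, -4 → best response Passive.
Mutual best responses: (Moderate, Withdraw, Accommodate); (Passive, Passive, Passive).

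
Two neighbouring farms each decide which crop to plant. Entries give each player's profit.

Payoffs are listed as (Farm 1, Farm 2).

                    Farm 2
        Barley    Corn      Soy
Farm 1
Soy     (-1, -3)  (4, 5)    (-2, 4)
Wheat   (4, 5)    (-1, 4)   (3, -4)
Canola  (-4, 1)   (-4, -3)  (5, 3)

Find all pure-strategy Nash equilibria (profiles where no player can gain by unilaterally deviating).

Farm 1 against Barley: payoffs -1, 4, -4 → best response Wheat.
Farm 1 against Corn: payoffs 4, -1, -4 → best response Soy.
Farm 1 against Soy: payoffs -2, 3, 5 → best response Canola.
Farm 2 against Soy: payoffs -3, 5, 4 → best response Corn.
Farm 2 against Wheat: payoffs 5, 4, -4 → best response Barley.
Farm 2 against Canola: payoffs 1, -3, 3 → best response Soy.
Mutual best responses: (Soy, Corn); (Wheat, Barley); (Canola, Soy).

(Soy, Corn), (Wheat, Barley), (Canola, Soy)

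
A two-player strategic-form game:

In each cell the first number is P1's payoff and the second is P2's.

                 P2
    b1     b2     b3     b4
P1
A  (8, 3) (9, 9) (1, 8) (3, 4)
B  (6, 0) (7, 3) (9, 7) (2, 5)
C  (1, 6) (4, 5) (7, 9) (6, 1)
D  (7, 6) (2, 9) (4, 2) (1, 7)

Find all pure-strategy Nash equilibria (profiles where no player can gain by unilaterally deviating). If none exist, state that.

P1 against b1: payoffs 8, 6, 1, 7 → best response A.
P1 against b2: payoffs 9, 7, 4, 2 → best response A.
P1 against b3: payoffs 1, 9, 7, 4 → best response B.
P1 against b4: payoffs 3, 2, 6, 1 → best response C.
P2 against A: payoffs 3, 9, 8, 4 → best response b2.
P2 against B: payoffs 0, 3, 7, 5 → best response b3.
P2 against C: payoffs 6, 5, 9, 1 → best response b3.
P2 against D: payoffs 6, 9, 2, 7 → best response b2.
Mutual best responses: (A, b2); (B, b3).

(A, b2) and (B, b3)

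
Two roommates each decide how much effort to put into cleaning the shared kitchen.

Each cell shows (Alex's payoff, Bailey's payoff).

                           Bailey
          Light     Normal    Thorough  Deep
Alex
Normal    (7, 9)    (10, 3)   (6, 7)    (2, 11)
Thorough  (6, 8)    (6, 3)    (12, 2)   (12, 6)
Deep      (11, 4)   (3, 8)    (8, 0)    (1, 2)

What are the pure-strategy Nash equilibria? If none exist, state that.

Alex against Light: payoffs 7, 6, 11 → best response Deep.
Alex against Normal: payoffs 10, 6, 3 → best response Normal.
Alex against Thorough: payoffs 6, 12, 8 → best response Thorough.
Alex against Deep: payoffs 2, 12, 1 → best response Thorough.
Bailey against Normal: payoffs 9, 3, 7, 11 → best response Deep.
Bailey against Thorough: payoffs 8, 3, 2, 6 → best response Light.
Bailey against Deep: payoffs 4, 8, 0, 2 → best response Normal.
No profile is a mutual best response for all players.

none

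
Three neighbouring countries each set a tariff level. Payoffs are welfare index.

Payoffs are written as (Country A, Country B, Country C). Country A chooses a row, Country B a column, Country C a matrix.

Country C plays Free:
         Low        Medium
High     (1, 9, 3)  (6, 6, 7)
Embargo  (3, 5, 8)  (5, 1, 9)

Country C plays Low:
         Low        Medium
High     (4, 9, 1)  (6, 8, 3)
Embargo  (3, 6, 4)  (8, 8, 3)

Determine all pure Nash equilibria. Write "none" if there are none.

Mark each player's best response to every combination of opponents' strategies; a profile where every player is best-responding is a pure Nash equilibrium.
Country A against (Low, Free): payoffs 1, 3 → best response Embargo.
Country A against (Low, Low): payoffs 4, 3 → best response High.
Country A against (Medium, Free): payoffs 6, 5 → best response High.
Country A against (Medium, Low): payoffs 6, 8 → best response Embargo.
Country B against (High, Free): payoffs 9, 6 → best response Low.
Country B against (High, Low): payoffs 9, 8 → best response Low.
Country B against (Embargo, Free): payoffs 5, 1 → best response Low.
Country B against (Embargo, Low): payoffs 6, 8 → best response Medium.
Country C against (High, Low): payoffs 3, 1 → best response Free.
Country C against (High, Medium): payoffs 7, 3 → best response Free.
Country C against (Embargo, Low): payoffs 8, 4 → best response Free.
Country C against (Embargo, Medium): payoffs 9, 3 → best response Free.
Mutual best responses: (Embargo, Low, Free).

Pure NE: (Embargo, Low, Free)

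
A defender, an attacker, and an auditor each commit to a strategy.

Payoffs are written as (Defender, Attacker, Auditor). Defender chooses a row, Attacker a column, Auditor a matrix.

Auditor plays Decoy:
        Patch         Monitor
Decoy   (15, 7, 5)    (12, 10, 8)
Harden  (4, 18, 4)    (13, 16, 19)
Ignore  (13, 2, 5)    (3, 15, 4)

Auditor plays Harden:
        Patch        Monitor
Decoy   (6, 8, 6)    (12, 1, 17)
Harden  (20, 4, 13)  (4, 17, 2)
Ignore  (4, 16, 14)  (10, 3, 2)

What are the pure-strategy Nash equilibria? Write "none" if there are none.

Defender against (Patch, Decoy): payoffs 15, 4, 13 → best response Decoy.
Defender against (Patch, Harden): payoffs 6, 20, 4 → best response Harden.
Defender against (Monitor, Decoy): payoffs 12, 13, 3 → best response Harden.
Defender against (Monitor, Harden): payoffs 12, 4, 10 → best response Decoy.
Attacker against (Decoy, Decoy): payoffs 7, 10 → best response Monitor.
Attacker against (Decoy, Harden): payoffs 8, 1 → best response Patch.
Attacker against (Harden, Decoy): payoffs 18, 16 → best response Patch.
Attacker against (Harden, Harden): payoffs 4, 17 → best response Monitor.
Attacker against (Ignore, Decoy): payoffs 2, 15 → best response Monitor.
Attacker against (Ignore, Harden): payoffs 16, 3 → best response Patch.
Auditor against (Decoy, Patch): payoffs 5, 6 → best response Harden.
Auditor against (Decoy, Monitor): payoffs 8, 17 → best response Harden.
Auditor against (Harden, Patch): payoffs 4, 13 → best response Harden.
Auditor against (Harden, Monitor): payoffs 19, 2 → best response Decoy.
Auditor against (Ignore, Patch): payoffs 5, 14 → best response Harden.
Auditor against (Ignore, Monitor): payoffs 4, 2 → best response Decoy.
No profile is a mutual best response for all players.

none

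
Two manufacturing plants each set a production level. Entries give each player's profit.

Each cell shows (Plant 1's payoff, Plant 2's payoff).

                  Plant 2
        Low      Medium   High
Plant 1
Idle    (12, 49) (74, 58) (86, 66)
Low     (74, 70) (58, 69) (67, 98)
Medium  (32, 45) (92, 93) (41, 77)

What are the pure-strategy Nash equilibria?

(Idle, High); (Medium, Medium)

Plant 1 against Low: payoffs 12, 74, 32 → best response Low.
Plant 1 against Medium: payoffs 74, 58, 92 → best response Medium.
Plant 1 against High: payoffs 86, 67, 41 → best response Idle.
Plant 2 against Idle: payoffs 49, 58, 66 → best response High.
Plant 2 against Low: payoffs 70, 69, 98 → best response High.
Plant 2 against Medium: payoffs 45, 93, 77 → best response Medium.
Mutual best responses: (Idle, High); (Medium, Medium).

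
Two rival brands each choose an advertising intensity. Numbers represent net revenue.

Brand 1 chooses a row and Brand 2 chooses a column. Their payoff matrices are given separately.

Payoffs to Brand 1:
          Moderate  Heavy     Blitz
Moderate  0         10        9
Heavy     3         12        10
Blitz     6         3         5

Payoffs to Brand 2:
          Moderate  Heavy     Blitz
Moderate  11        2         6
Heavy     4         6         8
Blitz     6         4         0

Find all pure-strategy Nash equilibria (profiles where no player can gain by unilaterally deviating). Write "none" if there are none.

(Heavy, Blitz) and (Blitz, Moderate)

(Moderate, Moderate): Brand 1 can switch to Heavy (0 → 3). Not NE.
(Moderate, Heavy): Brand 1 can switch to Heavy (10 → 12). Not NE.
(Moderate, Blitz): Brand 1 can switch to Heavy (9 → 10). Not NE.
(Heavy, Moderate): Brand 1 can switch to Blitz (3 → 6). Not NE.
(Heavy, Heavy): Brand 2 can switch to Blitz (6 → 8). Not NE.
(Heavy, Blitz): Brand 1 gets 10, best alternative 9; Brand 2 gets 8, best alternative 6. No profitable deviation — NE.
(Blitz, Moderate): Brand 1 gets 6, best alternative 3; Brand 2 gets 6, best alternative 4. No profitable deviation — NE.
(Blitz, Heavy): Brand 1 can switch to Moderate (3 → 10). Not NE.
(Blitz, Blitz): Brand 1 can switch to Moderate (5 → 9). Not NE.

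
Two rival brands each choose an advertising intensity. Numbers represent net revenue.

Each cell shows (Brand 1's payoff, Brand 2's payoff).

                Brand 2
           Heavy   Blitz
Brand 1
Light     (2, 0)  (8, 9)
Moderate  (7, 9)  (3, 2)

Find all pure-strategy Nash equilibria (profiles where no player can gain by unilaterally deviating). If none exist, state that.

(Light, Blitz); (Moderate, Heavy)

For each player, find the best response to each opponent profile; mutual best responses are the pure NE.
Brand 1 against Heavy: payoffs 2, 7 → best response Moderate.
Brand 1 against Blitz: payoffs 8, 3 → best response Light.
Brand 2 against Light: payoffs 0, 9 → best response Blitz.
Brand 2 against Moderate: payoffs 9, 2 → best response Heavy.
Mutual best responses: (Light, Blitz); (Moderate, Heavy).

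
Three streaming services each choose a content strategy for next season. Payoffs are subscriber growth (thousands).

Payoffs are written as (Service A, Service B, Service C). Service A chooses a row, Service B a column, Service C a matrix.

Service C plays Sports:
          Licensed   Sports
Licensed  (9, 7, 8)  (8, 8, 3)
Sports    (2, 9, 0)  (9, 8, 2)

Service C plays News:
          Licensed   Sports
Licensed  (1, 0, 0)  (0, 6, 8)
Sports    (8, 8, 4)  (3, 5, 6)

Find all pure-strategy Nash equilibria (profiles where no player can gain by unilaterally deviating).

(Sports, Licensed, News)

For each strategy profile, look for a profitable unilateral deviation.
(Licensed, Licensed, Sports): Service B can switch to Sports (7 → 8). Not NE.
(Licensed, Licensed, News): Service A can switch to Sports (1 → 8). Not NE.
(Licensed, Sports, Sports): Service A can switch to Sports (8 → 9). Not NE.
(Licensed, Sports, News): Service A can switch to Sports (0 → 3). Not NE.
(Sports, Licensed, Sports): Service A can switch to Licensed (2 → 9). Not NE.
(Sports, Licensed, News): Service A gets 8, best alternative 1; Service B gets 8, best alternative 5; Service C gets 4, best alternative 0. No profitable deviation — NE.
(Sports, Sports, Sports): Service B can switch to Licensed (8 → 9). Not NE.
(Sports, Sports, News): Service B can switch to Licensed (5 → 8). Not NE.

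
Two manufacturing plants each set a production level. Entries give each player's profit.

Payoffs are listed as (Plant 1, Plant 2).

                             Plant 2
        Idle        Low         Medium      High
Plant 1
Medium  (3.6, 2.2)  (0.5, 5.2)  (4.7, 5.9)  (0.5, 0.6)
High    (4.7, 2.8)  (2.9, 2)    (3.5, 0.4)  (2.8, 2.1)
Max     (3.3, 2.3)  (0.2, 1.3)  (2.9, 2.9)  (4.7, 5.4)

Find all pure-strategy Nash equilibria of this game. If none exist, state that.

Plant 1 against Idle: payoffs 3.6, 4.7, 3.3 → best response High.
Plant 1 against Low: payoffs 0.5, 2.9, 0.2 → best response High.
Plant 1 against Medium: payoffs 4.7, 3.5, 2.9 → best response Medium.
Plant 1 against High: payoffs 0.5, 2.8, 4.7 → best response Max.
Plant 2 against Medium: payoffs 2.2, 5.2, 5.9, 0.6 → best response Medium.
Plant 2 against High: payoffs 2.8, 2, 0.4, 2.1 → best response Idle.
Plant 2 against Max: payoffs 2.3, 1.3, 2.9, 5.4 → best response High.
Mutual best responses: (Medium, Medium); (High, Idle); (Max, High).

Pure-strategy Nash equilibria: (Medium, Medium); (High, Idle); (Max, High)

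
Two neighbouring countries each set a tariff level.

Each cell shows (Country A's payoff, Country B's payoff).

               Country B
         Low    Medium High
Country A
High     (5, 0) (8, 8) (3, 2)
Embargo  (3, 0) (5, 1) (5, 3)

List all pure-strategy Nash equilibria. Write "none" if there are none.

The pure Nash equilibria are (High, Medium) and (Embargo, High).

Country A against Low: payoffs 5, 3 → best response High.
Country A against Medium: payoffs 8, 5 → best response High.
Country A against High: payoffs 3, 5 → best response Embargo.
Country B against High: payoffs 0, 8, 2 → best response Medium.
Country B against Embargo: payoffs 0, 1, 3 → best response High.
Mutual best responses: (High, Medium); (Embargo, High).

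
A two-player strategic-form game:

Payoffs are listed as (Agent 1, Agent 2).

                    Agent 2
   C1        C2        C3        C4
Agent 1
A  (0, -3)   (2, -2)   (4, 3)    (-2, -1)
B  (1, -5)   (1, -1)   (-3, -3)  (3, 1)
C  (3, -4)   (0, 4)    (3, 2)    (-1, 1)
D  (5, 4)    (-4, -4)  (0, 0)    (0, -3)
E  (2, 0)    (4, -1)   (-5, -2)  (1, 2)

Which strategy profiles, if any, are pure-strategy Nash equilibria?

(A, C1): Agent 1 can switch to B (0 → 1). Not NE.
(A, C2): Agent 1 can switch to E (2 → 4). Not NE.
(A, C3): Agent 1 gets 4, best alternative 3; Agent 2 gets 3, best alternative -1. No profitable deviation — NE.
(A, C4): Agent 1 can switch to B (-2 → 3). Not NE.
(B, C1): Agent 1 can switch to C (1 → 3). Not NE.
(B, C2): Agent 1 can switch to A (1 → 2). Not NE.
(B, C3): Agent 1 can switch to A (-3 → 4). Not NE.
(B, C4): Agent 1 gets 3, best alternative 1; Agent 2 gets 1, best alternative -1. No profitable deviation — NE.
(D, C1): Agent 1 gets 5, best alternative 3; Agent 2 gets 4, best alternative 0. No profitable deviation — NE.
(The remaining 11 profiles each have a profitable deviation by the same check.)

(A, C3) and (B, C4) and (D, C1)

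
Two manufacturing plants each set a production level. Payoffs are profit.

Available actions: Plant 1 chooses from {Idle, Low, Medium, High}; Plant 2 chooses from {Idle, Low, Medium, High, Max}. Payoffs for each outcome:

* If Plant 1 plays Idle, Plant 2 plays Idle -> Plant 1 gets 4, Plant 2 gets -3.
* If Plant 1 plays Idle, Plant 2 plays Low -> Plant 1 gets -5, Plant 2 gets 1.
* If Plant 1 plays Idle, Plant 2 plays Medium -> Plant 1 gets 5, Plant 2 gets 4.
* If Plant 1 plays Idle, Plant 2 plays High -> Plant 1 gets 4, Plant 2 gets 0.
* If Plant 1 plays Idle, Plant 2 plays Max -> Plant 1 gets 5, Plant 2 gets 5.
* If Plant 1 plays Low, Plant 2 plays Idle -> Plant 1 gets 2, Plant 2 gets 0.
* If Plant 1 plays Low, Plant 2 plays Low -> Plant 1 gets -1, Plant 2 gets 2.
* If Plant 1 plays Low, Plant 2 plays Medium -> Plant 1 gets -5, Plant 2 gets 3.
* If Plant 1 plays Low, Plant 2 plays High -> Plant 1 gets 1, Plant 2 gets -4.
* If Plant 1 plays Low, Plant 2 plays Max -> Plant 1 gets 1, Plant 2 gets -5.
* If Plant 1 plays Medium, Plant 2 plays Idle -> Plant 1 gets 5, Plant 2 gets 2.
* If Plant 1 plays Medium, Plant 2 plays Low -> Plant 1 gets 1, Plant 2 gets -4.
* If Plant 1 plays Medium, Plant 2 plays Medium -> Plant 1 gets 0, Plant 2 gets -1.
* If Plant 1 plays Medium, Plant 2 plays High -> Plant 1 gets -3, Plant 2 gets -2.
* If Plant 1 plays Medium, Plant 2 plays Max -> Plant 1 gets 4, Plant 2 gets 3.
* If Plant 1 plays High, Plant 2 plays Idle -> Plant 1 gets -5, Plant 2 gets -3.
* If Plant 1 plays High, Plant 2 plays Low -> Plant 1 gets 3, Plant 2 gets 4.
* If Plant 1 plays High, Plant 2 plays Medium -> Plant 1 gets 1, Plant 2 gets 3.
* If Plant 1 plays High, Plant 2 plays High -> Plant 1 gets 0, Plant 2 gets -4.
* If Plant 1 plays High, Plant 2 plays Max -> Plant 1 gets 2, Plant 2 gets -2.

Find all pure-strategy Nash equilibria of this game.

Pure-strategy Nash equilibria: (Idle, Max), (High, Low)

(Idle, Idle): Plant 1 can switch to Medium (4 → 5). Not NE.
(Idle, Low): Plant 1 can switch to Low (-5 → -1). Not NE.
(Idle, Medium): Plant 2 can switch to Max (4 → 5). Not NE.
(Idle, High): Plant 2 can switch to Low (0 → 1). Not NE.
(Idle, Max): Plant 1 gets 5, best alternative 4; Plant 2 gets 5, best alternative 4. No profitable deviation — NE.
(Low, Idle): Plant 1 can switch to Idle (2 → 4). Not NE.
(Low, Low): Plant 1 can switch to Medium (-1 → 1). Not NE.
(High, Low): Plant 1 gets 3, best alternative 1; Plant 2 gets 4, best alternative 3. No profitable deviation — NE.
(The remaining 12 profiles each have a profitable deviation by the same check.)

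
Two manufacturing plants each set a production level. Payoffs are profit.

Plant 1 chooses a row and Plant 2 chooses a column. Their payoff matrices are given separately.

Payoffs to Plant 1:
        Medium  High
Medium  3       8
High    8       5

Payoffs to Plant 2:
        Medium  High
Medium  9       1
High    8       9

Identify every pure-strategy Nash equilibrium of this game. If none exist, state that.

Mark each player's best response to every combination of opponents' strategies; a profile where every player is best-responding is a pure Nash equilibrium.
Plant 1 against Medium: payoffs 3, 8 → best response High.
Plant 1 against High: payoffs 8, 5 → best response Medium.
Plant 2 against Medium: payoffs 9, 1 → best response Medium.
Plant 2 against High: payoffs 8, 9 → best response High.
No profile is a mutual best response for all players.

No pure-strategy Nash equilibrium.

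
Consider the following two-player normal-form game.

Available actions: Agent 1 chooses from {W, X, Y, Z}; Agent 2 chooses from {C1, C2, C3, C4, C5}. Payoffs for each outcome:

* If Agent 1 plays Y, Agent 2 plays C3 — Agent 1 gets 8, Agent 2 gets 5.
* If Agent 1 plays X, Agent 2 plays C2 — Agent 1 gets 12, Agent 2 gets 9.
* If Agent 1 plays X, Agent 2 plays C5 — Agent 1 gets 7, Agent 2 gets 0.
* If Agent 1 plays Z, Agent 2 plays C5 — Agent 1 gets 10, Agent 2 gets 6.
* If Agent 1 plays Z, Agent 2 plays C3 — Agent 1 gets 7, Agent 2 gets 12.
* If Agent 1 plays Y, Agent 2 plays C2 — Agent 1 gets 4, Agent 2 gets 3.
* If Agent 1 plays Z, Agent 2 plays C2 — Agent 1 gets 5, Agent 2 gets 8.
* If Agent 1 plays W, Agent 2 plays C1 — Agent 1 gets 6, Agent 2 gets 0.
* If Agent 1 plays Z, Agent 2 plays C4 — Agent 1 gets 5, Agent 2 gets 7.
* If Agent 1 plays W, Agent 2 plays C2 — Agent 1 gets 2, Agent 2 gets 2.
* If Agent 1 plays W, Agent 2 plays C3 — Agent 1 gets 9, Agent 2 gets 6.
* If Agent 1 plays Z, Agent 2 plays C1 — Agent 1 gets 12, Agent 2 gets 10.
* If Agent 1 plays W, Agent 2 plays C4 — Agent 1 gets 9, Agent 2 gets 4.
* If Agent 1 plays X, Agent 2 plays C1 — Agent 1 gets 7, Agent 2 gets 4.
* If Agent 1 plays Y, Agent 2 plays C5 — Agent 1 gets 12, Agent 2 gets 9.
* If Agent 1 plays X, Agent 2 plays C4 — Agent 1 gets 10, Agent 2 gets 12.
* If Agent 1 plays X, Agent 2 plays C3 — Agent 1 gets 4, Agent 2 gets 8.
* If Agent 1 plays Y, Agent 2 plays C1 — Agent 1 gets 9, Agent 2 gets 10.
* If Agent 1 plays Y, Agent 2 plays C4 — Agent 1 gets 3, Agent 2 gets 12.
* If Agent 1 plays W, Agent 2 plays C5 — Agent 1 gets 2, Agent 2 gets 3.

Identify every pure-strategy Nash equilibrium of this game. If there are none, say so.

Agent 1 against C1: payoffs 6, 7, 9, 12 → best response Z.
Agent 1 against C2: payoffs 2, 12, 4, 5 → best response X.
Agent 1 against C3: payoffs 9, 4, 8, 7 → best response W.
Agent 1 against C4: payoffs 9, 10, 3, 5 → best response X.
Agent 1 against C5: payoffs 2, 7, 12, 10 → best response Y.
Agent 2 against W: payoffs 0, 2, 6, 4, 3 → best response C3.
Agent 2 against X: payoffs 4, 9, 8, 12, 0 → best response C4.
Agent 2 against Y: payoffs 10, 3, 5, 12, 9 → best response C4.
Agent 2 against Z: payoffs 10, 8, 12, 7, 6 → best response C3.
Mutual best responses: (W, C3); (X, C4).

(W, C3); (X, C4)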